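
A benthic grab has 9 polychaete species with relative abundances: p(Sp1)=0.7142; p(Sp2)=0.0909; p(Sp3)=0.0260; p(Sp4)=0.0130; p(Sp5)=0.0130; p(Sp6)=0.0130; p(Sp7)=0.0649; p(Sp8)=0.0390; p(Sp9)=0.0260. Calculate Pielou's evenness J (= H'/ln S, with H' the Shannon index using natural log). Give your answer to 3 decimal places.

0.510

H' = −Σ pᵢ ln pᵢ = −((-0.24039) + (-0.21798) + (-0.09489) + (-0.05646) + (-0.05646) + (-0.05646) + (-0.17750) + (-0.12652) + (-0.09489)) = 1.12154 (working shown to 5 dp, full precision carried).
With S = 9 species, ln S = 2.19722, so J = 1.12154/2.19722 = 0.51044, i.e. 0.510 to 3 decimal places.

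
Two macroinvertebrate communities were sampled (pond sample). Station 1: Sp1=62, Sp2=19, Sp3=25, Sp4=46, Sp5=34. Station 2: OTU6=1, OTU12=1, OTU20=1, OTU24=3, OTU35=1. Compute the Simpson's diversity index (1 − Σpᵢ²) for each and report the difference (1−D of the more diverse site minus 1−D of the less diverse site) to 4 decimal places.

0.0311

Station 1: N=186, proportions 0.333333, 0.102151, 0.134409, 0.247312, 0.182796, giving 1−D = 0.765811 (working shown to 6 dp, full precision carried).
Station 2: N=7, proportions 0.142857, 0.142857, 0.142857, 0.428571, 0.142857, giving 1−D = 0.734694.
Difference = |0.765811 − 0.734694| = 0.031117, i.e. 0.0311 to 4 decimal places.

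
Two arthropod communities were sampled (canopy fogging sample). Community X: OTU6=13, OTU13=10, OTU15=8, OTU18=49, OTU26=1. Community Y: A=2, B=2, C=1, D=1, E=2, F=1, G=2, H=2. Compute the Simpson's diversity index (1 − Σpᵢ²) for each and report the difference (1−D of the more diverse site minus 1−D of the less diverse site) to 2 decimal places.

Community X: N=81, proportions 0.1605, 0.1235, 0.0988, 0.6049, 0.0123, giving 1−D = 0.5831 (working shown to 4 dp, full precision carried).
Community Y: N=13, proportions 0.1538, 0.1538, 0.0769, 0.0769, 0.1538, 0.0769, 0.1538, 0.1538, giving 1−D = 0.8639.
Difference = |0.5831 − 0.8639| = 0.2808, i.e. 0.28 to 2 decimal places.

0.28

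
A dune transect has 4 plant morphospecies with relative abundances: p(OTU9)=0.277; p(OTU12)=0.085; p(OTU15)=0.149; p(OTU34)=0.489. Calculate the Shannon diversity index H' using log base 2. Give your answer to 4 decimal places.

1.7292

Each pᵢ log₂ pᵢ term (working shown to 6 dp, full precision carried): 0.277×(-1.852042)=-0.513016, 0.085×(-3.556393)=-0.302293, 0.149×(-2.746616)=-0.409246, 0.489×(-1.032094)=-0.504694.
Sum = -1.729249, so H' = 1.7292.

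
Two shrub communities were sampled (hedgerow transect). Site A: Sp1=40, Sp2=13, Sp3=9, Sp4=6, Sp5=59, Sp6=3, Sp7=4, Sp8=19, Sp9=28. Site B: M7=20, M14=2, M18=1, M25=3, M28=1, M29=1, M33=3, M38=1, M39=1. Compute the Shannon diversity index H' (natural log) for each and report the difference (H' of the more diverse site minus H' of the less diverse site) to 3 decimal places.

0.389

Site A: N=181, proportions 0.2209945, 0.0718232, 0.0497238, 0.0331492, 0.3259669, 0.0165746, 0.0220994, 0.1049724, 0.1546961, giving H' = 1.8278512 (working shown to 7 dp, full precision carried).
Site B: N=33, proportions 0.6060606, 0.0606061, 0.030303, 0.0909091, 0.030303, 0.030303, 0.0909091, 0.030303, 0.030303, giving H' = 1.4391556.
Difference = |1.8278512 − 1.4391556| = 0.3886956, i.e. 0.389 to 3 decimal places.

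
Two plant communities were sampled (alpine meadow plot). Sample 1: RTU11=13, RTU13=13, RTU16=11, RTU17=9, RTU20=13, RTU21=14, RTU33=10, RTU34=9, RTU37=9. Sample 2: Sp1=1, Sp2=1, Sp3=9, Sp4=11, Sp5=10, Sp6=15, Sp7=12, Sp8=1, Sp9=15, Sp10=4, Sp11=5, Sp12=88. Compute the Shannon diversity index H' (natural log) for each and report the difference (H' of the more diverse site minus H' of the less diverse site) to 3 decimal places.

0.453

Sample 1: N=101, proportions 0.12871, 0.12871, 0.10891, 0.08911, 0.12871, 0.13861, 0.09901, 0.08911, 0.08911, giving H' = 2.18237 (working shown to 5 dp, full precision carried).
Sample 2: N=172, proportions 0.00581, 0.00581, 0.05233, 0.06395, 0.05814, 0.08721, 0.06977, 0.00581, 0.08721, 0.02326, 0.02907, 0.51163, giving H' = 1.72984.
Difference = |2.18237 − 1.72984| = 0.45253, i.e. 0.453 to 3 decimal places.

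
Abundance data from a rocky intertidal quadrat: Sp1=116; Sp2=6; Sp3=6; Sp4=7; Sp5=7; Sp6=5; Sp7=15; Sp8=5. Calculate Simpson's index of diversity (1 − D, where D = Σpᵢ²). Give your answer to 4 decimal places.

Total N = 116+6+6+7+7+5+15+5 = 167, so the proportions are 0.694611, 0.035928, 0.035928, 0.041916, 0.041916, 0.02994, 0.08982, 0.02994 (working shown to 6 dp, full precision carried).
D = 0.694611² + 0.035928² + 0.035928² + 0.041916² + 0.041916² + 0.02994² + 0.08982² + 0.02994² = 0.482484 + 0.001291 + 0.001291 + 0.001757 + 0.001757 + 0.000896 + 0.008068 + 0.000896 = 0.498440.
So 1 − D = 0.501560, i.e. 0.5016 to 4 decimal places.

0.5016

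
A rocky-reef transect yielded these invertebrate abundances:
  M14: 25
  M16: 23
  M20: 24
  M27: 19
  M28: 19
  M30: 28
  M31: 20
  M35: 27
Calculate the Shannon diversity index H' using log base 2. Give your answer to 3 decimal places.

Total N = 25+23+24+19+19+28+20+27 = 185, so the proportions are 0.13514, 0.12432, 0.12973, 0.1027, 0.1027, 0.15135, 0.10811, 0.14595 (working shown to 5 dp, full precision carried).
Each pᵢ log₂ pᵢ term: 0.13514×(-2.88753)=-0.39021, 0.12432×(-3.00782)=-0.37395, 0.12973×(-2.94642)=-0.38224, 0.1027×(-3.28345)=-0.33722, 0.1027×(-3.28345)=-0.33722, 0.15135×(-2.72403)=-0.41229, 0.10811×(-3.20945)=-0.34697, 0.14595×(-2.77649)=-0.40522.
Sum = -2.98530, so H' = 2.985.

2.985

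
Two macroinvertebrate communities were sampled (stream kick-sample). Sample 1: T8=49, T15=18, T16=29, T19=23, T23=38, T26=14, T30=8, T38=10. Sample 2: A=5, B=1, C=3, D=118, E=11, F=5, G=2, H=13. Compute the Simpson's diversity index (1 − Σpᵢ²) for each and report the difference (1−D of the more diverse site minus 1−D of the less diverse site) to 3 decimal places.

0.407

Sample 1: N=189, proportions 0.25926, 0.09524, 0.15344, 0.12169, 0.20106, 0.07407, 0.04233, 0.05291, giving 1−D = 0.83486 (working shown to 5 dp, full precision carried).
Sample 2: N=158, proportions 0.03165, 0.00633, 0.01899, 0.74684, 0.06962, 0.03165, 0.01266, 0.08228, giving 1−D = 0.42806.
Difference = |0.83486 − 0.42806| = 0.40680, i.e. 0.407 to 3 decimal places.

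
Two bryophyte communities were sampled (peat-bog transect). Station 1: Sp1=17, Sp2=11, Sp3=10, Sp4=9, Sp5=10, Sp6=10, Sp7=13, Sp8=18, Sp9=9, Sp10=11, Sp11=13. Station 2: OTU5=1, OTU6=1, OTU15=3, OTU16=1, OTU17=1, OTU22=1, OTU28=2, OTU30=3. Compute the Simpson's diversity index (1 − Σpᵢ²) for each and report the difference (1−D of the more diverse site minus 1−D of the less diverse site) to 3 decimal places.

0.063

Station 1: N=131, proportions 0.12977, 0.08397, 0.07634, 0.0687, 0.07634, 0.07634, 0.09924, 0.1374, 0.0687, 0.08397, 0.09924, giving 1−D = 0.90356 (working shown to 5 dp, full precision carried).
Station 2: N=13, proportions 0.07692, 0.07692, 0.23077, 0.07692, 0.07692, 0.07692, 0.15385, 0.23077, giving 1−D = 0.84024.
Difference = |0.90356 − 0.84024| = 0.06332, i.e. 0.063 to 3 decimal places.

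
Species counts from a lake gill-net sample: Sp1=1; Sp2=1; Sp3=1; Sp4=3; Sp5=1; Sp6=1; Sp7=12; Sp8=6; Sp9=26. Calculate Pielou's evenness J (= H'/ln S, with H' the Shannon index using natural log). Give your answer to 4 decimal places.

Total N = 1+1+1+3+1+1+12+6+26 = 52, so the proportions are 0.019231, 0.019231, 0.019231, 0.057692, 0.019231, 0.019231, 0.230769, 0.115385, 0.5 (working shown to 6 dp, full precision carried).
H' = −Σ pᵢ ln pᵢ = −((-0.075985) + (-0.075985) + (-0.075985) + (-0.164575) + (-0.075985) + (-0.075985) + (-0.338385) + (-0.249171) + (-0.346574)) = 1.478632.
With S = 9 species, ln S = 2.197225, so J = 1.478632/2.197225 = 0.672955, i.e. 0.6730 to 4 decimal places.

0.6730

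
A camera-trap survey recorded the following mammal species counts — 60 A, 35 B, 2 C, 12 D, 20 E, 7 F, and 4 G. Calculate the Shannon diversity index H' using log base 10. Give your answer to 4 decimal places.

0.6559

Total N = 60+35+2+12+20+7+4 = 140, so the proportions are 0.428571, 0.25, 0.014286, 0.085714, 0.142857, 0.05, 0.028571 (working shown to 6 dp, full precision carried).
Each pᵢ log₁₀ pᵢ term: 0.428571×(-0.367977)=-0.157704, 0.25×(-0.602060)=-0.150515, 0.014286×(-1.845098)=-0.026359, 0.085714×(-1.066947)=-0.091453, 0.142857×(-0.845098)=-0.120728, 0.05×(-1.301030)=-0.065051, 0.028571×(-1.544068)=-0.044116.
Sum = -0.655926, so H' = 0.6559.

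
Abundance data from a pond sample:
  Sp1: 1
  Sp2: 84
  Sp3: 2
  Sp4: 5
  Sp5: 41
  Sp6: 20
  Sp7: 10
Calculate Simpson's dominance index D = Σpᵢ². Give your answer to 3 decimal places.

Total N = 1+84+2+5+41+20+10 = 163, so the proportions are 0.00613, 0.51534, 0.01227, 0.03067, 0.25153, 0.1227, 0.06135 (working shown to 5 dp, full precision carried).
D = 0.00613² + 0.51534² + 0.01227² + 0.03067² + 0.25153² + 0.1227² + 0.06135² = 0.00004 + 0.26557 + 0.00015 + 0.00094 + 0.06327 + 0.01506 + 0.00376 = 0.34879.
To 3 decimal places, D = 0.349.

0.349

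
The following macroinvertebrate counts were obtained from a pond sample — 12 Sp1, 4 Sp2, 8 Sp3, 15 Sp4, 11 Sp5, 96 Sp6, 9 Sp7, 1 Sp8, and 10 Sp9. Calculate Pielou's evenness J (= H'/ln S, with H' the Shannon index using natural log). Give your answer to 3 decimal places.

Total N = 12+4+8+15+11+96+9+1+10 = 166, so the proportions are 0.07229, 0.0241, 0.04819, 0.09036, 0.06627, 0.57831, 0.05422, 0.00602, 0.06024 (working shown to 5 dp, full precision carried).
H' = −Σ pᵢ ln pᵢ = −((-0.18991) + (-0.08978) + (-0.14615) + (-0.21722) + (-0.17985) + (-0.31671) + (-0.15803) + (-0.03080) + (-0.16924)) = 1.49768.
With S = 9 species, ln S = 2.19722, so J = 1.49768/2.19722 = 0.68162, i.e. 0.682 to 3 decimal places.

0.682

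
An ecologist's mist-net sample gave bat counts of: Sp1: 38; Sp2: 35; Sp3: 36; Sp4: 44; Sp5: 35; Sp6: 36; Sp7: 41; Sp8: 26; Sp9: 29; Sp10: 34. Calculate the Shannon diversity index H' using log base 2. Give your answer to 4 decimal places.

3.3076

Total N = 38+35+36+44+35+36+41+26+29+34 = 354, so the proportions are 0.107345, 0.09887, 0.101695, 0.124294, 0.09887, 0.101695, 0.115819, 0.073446, 0.081921, 0.096045 (working shown to 6 dp, full precision carried).
Each pᵢ log₂ pᵢ term: 0.107345×(-3.219678)=-0.345615, 0.09887×(-3.338323)=-0.330060, 0.101695×(-3.297681)=-0.335357, 0.124294×(-3.008174)=-0.373897, 0.09887×(-3.338323)=-0.330060, 0.101695×(-3.297681)=-0.335357, 0.115819×(-3.110054)=-0.360204, 0.073446×(-3.767166)=-0.276684, 0.081921×(-3.609625)=-0.295704, 0.096045×(-3.380143)=-0.324646.
Sum = -3.307586, so H' = 3.3076.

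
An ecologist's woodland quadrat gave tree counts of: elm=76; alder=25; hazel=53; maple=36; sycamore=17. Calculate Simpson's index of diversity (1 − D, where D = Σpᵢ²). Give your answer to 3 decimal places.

0.748

Total N = 76+25+53+36+17 = 207, so the proportions are 0.36715, 0.12077, 0.25604, 0.17391, 0.08213 (working shown to 5 dp, full precision carried).
D = 0.36715² + 0.12077² + 0.25604² + 0.17391² + 0.08213² = 0.13480 + 0.01459 + 0.06556 + 0.03025 + 0.00674 = 0.25193.
So 1 − D = 0.74807, i.e. 0.748 to 3 decimal places.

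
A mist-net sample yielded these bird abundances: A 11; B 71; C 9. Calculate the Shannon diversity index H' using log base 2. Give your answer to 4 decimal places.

Total N = 11+71+9 = 91, so the proportions are 0.120879, 0.78022, 0.098901 (working shown to 6 dp, full precision carried).
Each pᵢ log₂ pᵢ term: 0.120879×(-3.048363)=-0.368483, 0.78022×(-0.358048)=-0.279356, 0.098901×(-3.337870)=-0.330119.
Sum = -0.977958, so H' = 0.9780.

0.9780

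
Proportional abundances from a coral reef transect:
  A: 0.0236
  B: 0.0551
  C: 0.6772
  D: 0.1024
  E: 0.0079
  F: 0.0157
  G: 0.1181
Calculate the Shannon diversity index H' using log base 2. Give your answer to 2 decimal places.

1.59

Each pᵢ log₂ pᵢ term (working shown to 4 dp, full precision carried): 0.0236×(-5.4051)=-0.1276, 0.0551×(-4.1818)=-0.2304, 0.6772×(-0.5623)=-0.3808, 0.1024×(-3.2877)=-0.3367, 0.0079×(-6.9839)=-0.0552, 0.0157×(-5.9931)=-0.0941, 0.1181×(-3.0819)=-0.3640.
Sum = -1.5887, so H' = 1.59.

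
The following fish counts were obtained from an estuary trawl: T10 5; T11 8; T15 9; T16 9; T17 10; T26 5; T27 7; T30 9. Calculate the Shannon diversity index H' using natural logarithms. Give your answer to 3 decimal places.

2.051

Total N = 5+8+9+9+10+5+7+9 = 62, so the proportions are 0.08065, 0.12903, 0.14516, 0.14516, 0.16129, 0.08065, 0.1129, 0.14516 (working shown to 5 dp, full precision carried).
Each pᵢ ln pᵢ term: 0.08065×(-2.51770)=-0.20304, 0.12903×(-2.04769)=-0.26422, 0.14516×(-1.92991)=-0.28015, 0.14516×(-1.92991)=-0.28015, 0.16129×(-1.82455)=-0.29428, 0.08065×(-2.51770)=-0.20304, 0.1129×(-2.18122)=-0.24627, 0.14516×(-1.92991)=-0.28015.
Sum = -2.05129, so H' = 2.051.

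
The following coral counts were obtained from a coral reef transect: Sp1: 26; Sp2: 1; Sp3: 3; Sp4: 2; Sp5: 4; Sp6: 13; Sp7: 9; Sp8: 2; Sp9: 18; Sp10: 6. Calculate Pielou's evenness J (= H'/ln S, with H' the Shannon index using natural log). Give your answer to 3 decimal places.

0.827

Total N = 26+1+3+2+4+13+9+2+18+6 = 84, so the proportions are 0.30952, 0.0119, 0.03571, 0.02381, 0.04762, 0.15476, 0.10714, 0.02381, 0.21429, 0.07143 (working shown to 5 dp, full precision carried).
H' = −Σ pᵢ ln pᵢ = −((-0.36298) + (-0.05275) + (-0.11901) + (-0.08899) + (-0.14498) + (-0.28877) + (-0.23931) + (-0.08899) + (-0.33010) + (-0.18850)) = 1.90438.
With S = 10 species, ln S = 2.30259, so J = 1.90438/2.30259 = 0.82706, i.e. 0.827 to 3 decimal places.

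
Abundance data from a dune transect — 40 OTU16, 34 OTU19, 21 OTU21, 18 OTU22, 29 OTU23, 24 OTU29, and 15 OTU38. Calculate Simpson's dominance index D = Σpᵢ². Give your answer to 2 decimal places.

0.16

Total N = 40+34+21+18+29+24+15 = 181, so the proportions are 0.221, 0.1878, 0.116, 0.0994, 0.1602, 0.1326, 0.0829 (working shown to 4 dp, full precision carried).
D = 0.221² + 0.1878² + 0.116² + 0.0994² + 0.1602² + 0.1326² + 0.0829² = 0.0488 + 0.0353 + 0.0135 + 0.0099 + 0.0257 + 0.0176 + 0.0069 = 0.1576.
To 2 decimal places, D = 0.16.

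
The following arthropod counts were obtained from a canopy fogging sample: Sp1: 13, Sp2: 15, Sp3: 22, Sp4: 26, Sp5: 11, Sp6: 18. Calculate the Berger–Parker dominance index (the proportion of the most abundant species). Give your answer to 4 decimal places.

0.2476

Total N = 13+15+22+26+11+18 = 105, so the proportions are 0.12381, 0.142857, 0.209524, 0.247619, 0.104762, 0.171429 (working shown to 6 dp, full precision carried).
The largest proportion is 0.247619, i.e. d = 0.2476 to 4 decimal places.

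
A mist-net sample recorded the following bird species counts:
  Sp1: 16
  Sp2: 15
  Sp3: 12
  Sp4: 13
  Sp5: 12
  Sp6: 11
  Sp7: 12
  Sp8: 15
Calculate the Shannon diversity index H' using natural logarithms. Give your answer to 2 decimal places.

2.07

Total N = 16+15+12+13+12+11+12+15 = 106, so the proportions are 0.1509, 0.1415, 0.1132, 0.1226, 0.1132, 0.1038, 0.1132, 0.1415 (working shown to 4 dp, full precision carried).
Each pᵢ ln pᵢ term: 0.1509×(-1.8909)=-0.2854, 0.1415×(-1.9554)=-0.2767, 0.1132×(-2.1785)=-0.2466, 0.1226×(-2.0985)=-0.2574, 0.1132×(-2.1785)=-0.2466, 0.1038×(-2.2655)=-0.2351, 0.1132×(-2.1785)=-0.2466, 0.1415×(-1.9554)=-0.2767.
Sum = -2.0712, so H' = 2.07.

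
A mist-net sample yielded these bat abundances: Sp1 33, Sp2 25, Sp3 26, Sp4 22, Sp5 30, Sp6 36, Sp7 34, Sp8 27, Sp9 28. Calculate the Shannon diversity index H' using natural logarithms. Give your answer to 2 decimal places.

2.19

Total N = 33+25+26+22+30+36+34+27+28 = 261, so the proportions are 0.1264, 0.0958, 0.0996, 0.0843, 0.1149, 0.1379, 0.1303, 0.1034, 0.1073 (working shown to 4 dp, full precision carried).
Each pᵢ ln pᵢ term: 0.1264×(-2.0680)=-0.2615, 0.0958×(-2.3456)=-0.2247, 0.0996×(-2.3064)=-0.2298, 0.0843×(-2.4735)=-0.2085, 0.1149×(-2.1633)=-0.2487, 0.1379×(-1.9810)=-0.2732, 0.1303×(-2.0382)=-0.2655, 0.1034×(-2.2687)=-0.2347, 0.1073×(-2.2323)=-0.2395.
Sum = -2.1860, so H' = 2.19.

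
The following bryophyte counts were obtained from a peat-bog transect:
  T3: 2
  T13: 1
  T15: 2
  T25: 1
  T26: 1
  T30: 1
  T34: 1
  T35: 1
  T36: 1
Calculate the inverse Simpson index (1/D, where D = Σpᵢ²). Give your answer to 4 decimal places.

Total N = 2+1+2+1+1+1+1+1+1 = 11, so the proportions are 0.18181818, 0.09090909, 0.18181818, 0.09090909, 0.09090909, 0.09090909, 0.09090909, 0.09090909, 0.09090909 (working shown to 8 dp, full precision carried).
D = 0.18181818² + 0.09090909² + 0.18181818² + 0.09090909² + 0.09090909² + 0.09090909² + 0.09090909² + 0.09090909² + 0.09090909² = 0.03305785 + 0.00826446 + 0.03305785 + 0.00826446 + 0.00826446 + 0.00826446 + 0.00826446 + 0.00826446 + 0.00826446 = 0.12396694.
So 1/D = 8.066667, i.e. 8.0667 to 4 decimal places.

8.0667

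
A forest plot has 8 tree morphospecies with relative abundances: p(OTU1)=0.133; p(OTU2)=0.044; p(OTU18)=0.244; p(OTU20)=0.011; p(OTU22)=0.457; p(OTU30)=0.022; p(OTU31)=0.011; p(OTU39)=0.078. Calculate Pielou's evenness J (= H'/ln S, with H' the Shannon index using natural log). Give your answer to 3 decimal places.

0.717

H' = −Σ pᵢ ln pᵢ = −((-0.26832) + (-0.13744) + (-0.34418) + (-0.04961) + (-0.35786) + (-0.08397) + (-0.04961) + (-0.19898)) = 1.48997 (working shown to 5 dp, full precision carried).
With S = 8 species, ln S = 2.07944, so J = 1.48997/2.07944 = 0.71652, i.e. 0.717 to 3 decimal places.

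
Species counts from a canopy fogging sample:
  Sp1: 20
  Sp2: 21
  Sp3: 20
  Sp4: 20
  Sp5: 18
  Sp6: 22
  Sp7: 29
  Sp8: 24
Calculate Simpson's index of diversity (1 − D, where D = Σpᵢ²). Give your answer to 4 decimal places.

Total N = 20+21+20+20+18+22+29+24 = 174, so the proportions are 0.114943, 0.12069, 0.114943, 0.114943, 0.103448, 0.126437, 0.166667, 0.137931 (working shown to 6 dp, full precision carried).
D = 0.114943² + 0.12069² + 0.114943² + 0.114943² + 0.103448² + 0.126437² + 0.166667² + 0.137931² = 0.013212 + 0.014566 + 0.013212 + 0.013212 + 0.010702 + 0.015986 + 0.027778 + 0.019025 = 0.127692.
So 1 − D = 0.872308, i.e. 0.8723 to 4 decimal places.

0.8723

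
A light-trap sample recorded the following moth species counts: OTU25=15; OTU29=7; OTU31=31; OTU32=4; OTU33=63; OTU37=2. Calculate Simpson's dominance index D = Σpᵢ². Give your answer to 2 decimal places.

Total N = 15+7+31+4+63+2 = 122, so the proportions are 0.123, 0.0574, 0.2541, 0.0328, 0.5164, 0.0164 (working shown to 4 dp, full precision carried).
D = 0.123² + 0.0574² + 0.2541² + 0.0328² + 0.5164² + 0.0164² = 0.0151 + 0.0033 + 0.0646 + 0.0011 + 0.2667 + 0.0003 = 0.3510.
To 2 decimal places, D = 0.35.

0.35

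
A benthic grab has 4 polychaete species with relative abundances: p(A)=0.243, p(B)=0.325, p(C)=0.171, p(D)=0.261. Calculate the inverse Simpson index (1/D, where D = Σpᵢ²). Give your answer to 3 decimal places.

D = 0.243² + 0.325² + 0.171² + 0.261² = 0.0590490 + 0.1056250 + 0.0292410 + 0.0681210 = 0.2620360 (working shown to 7 dp, full precision carried).
So 1/D = 3.81627, i.e. 3.816 to 3 decimal places.

3.816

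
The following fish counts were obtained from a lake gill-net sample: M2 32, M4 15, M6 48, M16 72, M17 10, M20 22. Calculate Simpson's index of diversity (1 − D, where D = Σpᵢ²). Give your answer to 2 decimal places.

0.76

Total N = 32+15+48+72+10+22 = 199, so the proportions are 0.1608, 0.0754, 0.2412, 0.3618, 0.0503, 0.1106 (working shown to 4 dp, full precision carried).
D = 0.1608² + 0.0754² + 0.2412² + 0.3618² + 0.0503² + 0.1106² = 0.0259 + 0.0057 + 0.0582 + 0.1309 + 0.0025 + 0.0122 = 0.2354.
So 1 − D = 0.7646, i.e. 0.76 to 2 decimal places.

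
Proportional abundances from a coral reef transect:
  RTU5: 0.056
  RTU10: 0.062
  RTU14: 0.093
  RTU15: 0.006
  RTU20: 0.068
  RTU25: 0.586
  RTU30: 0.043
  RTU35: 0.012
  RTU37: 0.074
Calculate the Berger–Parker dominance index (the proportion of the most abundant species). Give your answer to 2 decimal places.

0.59

The largest proportion is 0.586, i.e. d = 0.59 to 2 decimal places.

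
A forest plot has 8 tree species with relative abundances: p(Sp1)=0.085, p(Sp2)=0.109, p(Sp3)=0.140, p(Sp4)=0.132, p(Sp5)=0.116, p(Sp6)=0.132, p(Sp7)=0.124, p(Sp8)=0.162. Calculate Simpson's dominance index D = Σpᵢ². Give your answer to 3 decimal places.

0.129

D = 0.085² + 0.109² + 0.14² + 0.132² + 0.116² + 0.132² + 0.124² + 0.162² = 0.00723 + 0.01188 + 0.01960 + 0.01742 + 0.01346 + 0.01742 + 0.01538 + 0.02624 = 0.12863 (working shown to 5 dp, full precision carried).
To 3 decimal places, D = 0.129.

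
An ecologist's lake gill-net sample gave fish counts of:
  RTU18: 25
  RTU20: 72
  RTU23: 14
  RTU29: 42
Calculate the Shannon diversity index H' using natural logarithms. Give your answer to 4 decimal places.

1.2244

Total N = 25+72+14+42 = 153, so the proportions are 0.163399, 0.470588, 0.091503, 0.27451 (working shown to 6 dp, full precision carried).
Each pᵢ ln pᵢ term: 0.163399×(-1.811562)=-0.296007, 0.470588×(-0.753772)=-0.354716, 0.091503×(-2.391381)=-0.218819, 0.27451×(-1.292768)=-0.354878.
Sum = -1.224420, so H' = 1.2244.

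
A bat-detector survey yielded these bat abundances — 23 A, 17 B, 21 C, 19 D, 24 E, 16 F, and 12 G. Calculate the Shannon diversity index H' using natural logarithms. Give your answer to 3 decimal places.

1.924

Total N = 23+17+21+19+24+16+12 = 132, so the proportions are 0.17424, 0.12879, 0.15909, 0.14394, 0.18182, 0.12121, 0.09091 (working shown to 5 dp, full precision carried).
Each pᵢ ln pᵢ term: 0.17424×(-1.74731)=-0.30446, 0.12879×(-2.04959)=-0.26396, 0.15909×(-1.83828)=-0.29245, 0.14394×(-1.93836)=-0.27901, 0.18182×(-1.70475)=-0.30995, 0.12121×(-2.11021)=-0.25578, 0.09091×(-2.39790)=-0.21799.
Sum = -1.92361, so H' = 1.924.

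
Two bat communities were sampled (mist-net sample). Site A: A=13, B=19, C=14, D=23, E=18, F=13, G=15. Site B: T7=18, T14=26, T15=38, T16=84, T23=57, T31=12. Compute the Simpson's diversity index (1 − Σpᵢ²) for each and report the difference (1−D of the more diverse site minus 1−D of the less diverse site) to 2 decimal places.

Site A: N=115, proportions 0.113, 0.1652, 0.1217, 0.2, 0.1565, 0.113, 0.1304, giving 1−D = 0.8508 (working shown to 4 dp, full precision carried).
Site B: N=235, proportions 0.0766, 0.1106, 0.1617, 0.3574, 0.2426, 0.0511, giving 1−D = 0.7665.
Difference = |0.8508 − 0.7665| = 0.0843, i.e. 0.08 to 2 decimal places.

0.08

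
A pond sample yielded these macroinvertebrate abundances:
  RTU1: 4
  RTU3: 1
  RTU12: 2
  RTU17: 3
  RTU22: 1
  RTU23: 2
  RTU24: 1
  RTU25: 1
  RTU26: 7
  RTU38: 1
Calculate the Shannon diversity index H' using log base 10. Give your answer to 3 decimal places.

0.885

Total N = 4+1+2+3+1+2+1+1+7+1 = 23, so the proportions are 0.17391, 0.04348, 0.08696, 0.13043, 0.04348, 0.08696, 0.04348, 0.04348, 0.30435, 0.04348 (working shown to 5 dp, full precision carried).
Each pᵢ log₁₀ pᵢ term: 0.17391×(-0.75967)=-0.13212, 0.04348×(-1.36173)=-0.05921, 0.08696×(-1.06070)=-0.09223, 0.13043×(-0.88461)=-0.11538, 0.04348×(-1.36173)=-0.05921, 0.08696×(-1.06070)=-0.09223, 0.04348×(-1.36173)=-0.05921, 0.04348×(-1.36173)=-0.05921, 0.30435×(-0.51663)=-0.15724, 0.04348×(-1.36173)=-0.05921.
Sum = -0.88523, so H' = 0.885.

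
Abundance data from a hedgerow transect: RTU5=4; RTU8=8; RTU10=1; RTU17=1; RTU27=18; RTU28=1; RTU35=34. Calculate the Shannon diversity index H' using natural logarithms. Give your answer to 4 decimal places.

Total N = 4+8+1+1+18+1+34 = 67, so the proportions are 0.059701, 0.119403, 0.014925, 0.014925, 0.268657, 0.014925, 0.507463 (working shown to 6 dp, full precision carried).
Each pᵢ ln pᵢ term: 0.059701×(-2.818398)=-0.168263, 0.119403×(-2.125251)=-0.253761, 0.014925×(-4.204693)=-0.062757, 0.014925×(-4.204693)=-0.062757, 0.268657×(-1.314321)=-0.353101, 0.014925×(-4.204693)=-0.062757, 0.507463×(-0.678332)=-0.344228.
Sum = -1.307623, so H' = 1.3076.

1.3076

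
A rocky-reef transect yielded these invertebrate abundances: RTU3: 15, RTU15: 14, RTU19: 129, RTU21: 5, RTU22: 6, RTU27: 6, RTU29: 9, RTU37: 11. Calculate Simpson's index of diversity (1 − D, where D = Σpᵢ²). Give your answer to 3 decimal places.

Total N = 15+14+129+5+6+6+9+11 = 195, so the proportions are 0.07692, 0.07179, 0.66154, 0.02564, 0.03077, 0.03077, 0.04615, 0.05641 (working shown to 5 dp, full precision carried).
D = 0.07692² + 0.07179² + 0.66154² + 0.02564² + 0.03077² + 0.03077² + 0.04615² + 0.05641² = 0.00592 + 0.00515 + 0.43763 + 0.00066 + 0.00095 + 0.00095 + 0.00213 + 0.00318 = 0.45657.
So 1 − D = 0.54343, i.e. 0.543 to 3 decimal places.

0.543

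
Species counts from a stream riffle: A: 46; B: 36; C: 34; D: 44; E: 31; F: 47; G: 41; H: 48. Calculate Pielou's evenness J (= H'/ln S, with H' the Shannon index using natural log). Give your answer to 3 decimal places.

Total N = 46+36+34+44+31+47+41+48 = 327, so the proportions are 0.14067, 0.11009, 0.10398, 0.13456, 0.0948, 0.14373, 0.12538, 0.14679 (working shown to 5 dp, full precision carried).
H' = −Σ pᵢ ln pᵢ = −((-0.27590) + (-0.24291) + (-0.23536) + (-0.26989) + (-0.22335) + (-0.27881) + (-0.26034) + (-0.28165)) = 2.06822.
With S = 8 species, ln S = 2.07944, so J = 2.06822/2.07944 = 0.99460, i.e. 0.995 to 3 decimal places.

0.995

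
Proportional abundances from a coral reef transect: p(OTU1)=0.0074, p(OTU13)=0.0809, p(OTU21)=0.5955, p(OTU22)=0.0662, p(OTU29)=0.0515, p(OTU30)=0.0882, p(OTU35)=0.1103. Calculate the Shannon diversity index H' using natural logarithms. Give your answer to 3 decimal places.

Each pᵢ ln pᵢ term (working shown to 5 dp, full precision carried): 0.0074×(-4.90628)=-0.03631, 0.0809×(-2.51454)=-0.20343, 0.5955×(-0.51835)=-0.30868, 0.0662×(-2.71507)=-0.17974, 0.0515×(-2.96617)=-0.15276, 0.0882×(-2.42815)=-0.21416, 0.1103×(-2.20455)=-0.24316.
Sum = -1.33823, so H' = 1.338.

1.338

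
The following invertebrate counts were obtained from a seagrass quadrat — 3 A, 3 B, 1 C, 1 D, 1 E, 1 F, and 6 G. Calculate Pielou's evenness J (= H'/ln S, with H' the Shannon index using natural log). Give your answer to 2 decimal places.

0.87

Total N = 3+3+1+1+1+1+6 = 16, so the proportions are 0.1875, 0.1875, 0.0625, 0.0625, 0.0625, 0.0625, 0.375 (working shown to 4 dp, full precision carried).
H' = −Σ pᵢ ln pᵢ = −((-0.3139) + (-0.3139) + (-0.1733) + (-0.1733) + (-0.1733) + (-0.1733) + (-0.3678)) = 1.6887.
With S = 7 species, ln S = 1.9459, so J = 1.6887/1.9459 = 0.8678, i.e. 0.87 to 2 decimal places.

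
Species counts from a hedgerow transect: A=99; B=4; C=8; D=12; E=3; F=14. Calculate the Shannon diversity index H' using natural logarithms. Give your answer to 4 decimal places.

1.0334

Total N = 99+4+8+12+3+14 = 140, so the proportions are 0.707143, 0.028571, 0.057143, 0.085714, 0.021429, 0.1 (working shown to 6 dp, full precision carried).
Each pᵢ ln pᵢ term: 0.707143×(-0.346523)=-0.245041, 0.028571×(-3.555348)=-0.101581, 0.057143×(-2.862201)=-0.163554, 0.085714×(-2.456736)=-0.210577, 0.021429×(-3.843030)=-0.082351, 0.1×(-2.302585)=-0.230259.
Sum = -1.033363, so H' = 1.0334.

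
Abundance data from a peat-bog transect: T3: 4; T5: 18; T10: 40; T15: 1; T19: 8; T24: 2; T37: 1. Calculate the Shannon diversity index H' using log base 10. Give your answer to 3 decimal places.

Total N = 4+18+40+1+8+2+1 = 74, so the proportions are 0.05405, 0.24324, 0.54054, 0.01351, 0.10811, 0.02703, 0.01351 (working shown to 5 dp, full precision carried).
Each pᵢ log₁₀ pᵢ term: 0.05405×(-1.26717)=-0.06850, 0.24324×(-0.61396)=-0.14934, 0.54054×(-0.26717)=-0.14442, 0.01351×(-1.86923)=-0.02526, 0.10811×(-0.96614)=-0.10445, 0.02703×(-1.56820)=-0.04238, 0.01351×(-1.86923)=-0.02526.
Sum = -0.55961, so H' = 0.560.

0.560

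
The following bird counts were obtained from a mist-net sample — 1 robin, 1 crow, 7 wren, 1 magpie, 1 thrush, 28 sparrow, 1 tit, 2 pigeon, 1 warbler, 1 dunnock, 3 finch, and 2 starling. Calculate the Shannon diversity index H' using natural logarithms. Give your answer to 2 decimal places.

Total N = 1+1+7+1+1+28+1+2+1+1+3+2 = 49, so the proportions are 0.0204, 0.0204, 0.1429, 0.0204, 0.0204, 0.5714, 0.0204, 0.0408, 0.0204, 0.0204, 0.0612, 0.0408 (working shown to 4 dp, full precision carried).
Each pᵢ ln pᵢ term: 0.0204×(-3.8918)=-0.0794, 0.0204×(-3.8918)=-0.0794, 0.1429×(-1.9459)=-0.2780, 0.0204×(-3.8918)=-0.0794, 0.0204×(-3.8918)=-0.0794, 0.5714×(-0.5596)=-0.3198, 0.0204×(-3.8918)=-0.0794, 0.0408×(-3.1987)=-0.1306, 0.0204×(-3.8918)=-0.0794, 0.0204×(-3.8918)=-0.0794, 0.0612×(-2.7932)=-0.1710, 0.0408×(-3.1987)=-0.1306.
Sum = -1.5859, so H' = 1.59.

1.59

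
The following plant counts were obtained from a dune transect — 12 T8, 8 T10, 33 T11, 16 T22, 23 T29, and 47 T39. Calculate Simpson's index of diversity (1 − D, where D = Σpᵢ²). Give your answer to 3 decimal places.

0.778

Total N = 12+8+33+16+23+47 = 139, so the proportions are 0.08633, 0.05755, 0.23741, 0.11511, 0.16547, 0.33813 (working shown to 5 dp, full precision carried).
D = 0.08633² + 0.05755² + 0.23741² + 0.11511² + 0.16547² + 0.33813² = 0.00745 + 0.00331 + 0.05636 + 0.01325 + 0.02738 + 0.11433 = 0.22209.
So 1 − D = 0.77791, i.e. 0.778 to 3 decimal places.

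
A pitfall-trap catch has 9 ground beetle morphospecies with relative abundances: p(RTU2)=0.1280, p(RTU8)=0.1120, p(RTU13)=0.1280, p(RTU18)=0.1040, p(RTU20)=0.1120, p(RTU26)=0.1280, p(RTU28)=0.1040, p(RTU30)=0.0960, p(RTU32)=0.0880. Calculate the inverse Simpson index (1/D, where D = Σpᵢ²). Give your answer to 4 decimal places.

8.8627

D = 0.128² + 0.112² + 0.128² + 0.104² + 0.112² + 0.128² + 0.104² + 0.096² + 0.088² = 0.01638400 + 0.01254400 + 0.01638400 + 0.01081600 + 0.01254400 + 0.01638400 + 0.01081600 + 0.00921600 + 0.00774400 = 0.11283200 (working shown to 8 dp, full precision carried).
So 1/D = 8.862734, i.e. 8.8627 to 4 decimal places.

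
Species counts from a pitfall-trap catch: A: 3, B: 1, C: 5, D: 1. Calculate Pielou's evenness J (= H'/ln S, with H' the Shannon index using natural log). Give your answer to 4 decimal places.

0.8427

Total N = 3+1+5+1 = 10, so the proportions are 0.3, 0.1, 0.5, 0.1 (working shown to 6 dp, full precision carried).
H' = −Σ pᵢ ln pᵢ = −((-0.361192) + (-0.230259) + (-0.346574) + (-0.230259)) = 1.168282.
With S = 4 species, ln S = 1.386294, so J = 1.168282/1.386294 = 0.842738, i.e. 0.8427 to 4 decimal places.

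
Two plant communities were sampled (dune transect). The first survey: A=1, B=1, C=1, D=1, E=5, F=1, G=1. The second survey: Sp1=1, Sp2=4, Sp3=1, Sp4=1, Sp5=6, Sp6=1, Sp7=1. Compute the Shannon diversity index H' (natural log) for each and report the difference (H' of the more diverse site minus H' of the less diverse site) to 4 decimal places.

0.0447

The first survey: N=11, proportions 0.090909, 0.090909, 0.090909, 0.090909, 0.454545, 0.090909, 0.090909, giving H' = 1.666333 (working shown to 6 dp, full precision carried).
The second survey: N=15, proportions 0.066667, 0.266667, 0.066667, 0.066667, 0.4, 0.066667, 0.066667, giving H' = 1.621668.
Difference = |1.666333 − 1.621668| = 0.044665, i.e. 0.0447 to 4 decimal places.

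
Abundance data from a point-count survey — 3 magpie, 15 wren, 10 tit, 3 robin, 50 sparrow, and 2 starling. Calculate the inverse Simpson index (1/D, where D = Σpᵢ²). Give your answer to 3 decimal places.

2.420

Total N = 3+15+10+3+50+2 = 83, so the proportions are 0.036145, 0.180723, 0.120482, 0.036145, 0.60241, 0.024096 (working shown to 6 dp, full precision carried).
D = 0.036145² + 0.180723² + 0.120482² + 0.036145² + 0.60241² + 0.024096² = 0.001306 + 0.032661 + 0.014516 + 0.001306 + 0.362897 + 0.000581 = 0.413268.
So 1/D = 2.41974, i.e. 2.420 to 3 decimal places.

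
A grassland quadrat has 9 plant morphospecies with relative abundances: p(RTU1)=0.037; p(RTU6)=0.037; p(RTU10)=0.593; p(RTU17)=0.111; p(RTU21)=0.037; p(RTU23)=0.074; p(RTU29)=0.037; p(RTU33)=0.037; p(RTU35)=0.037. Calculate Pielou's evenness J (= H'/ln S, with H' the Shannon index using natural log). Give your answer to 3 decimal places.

H' = −Σ pᵢ ln pᵢ = −((-0.12198) + (-0.12198) + (-0.30988) + (-0.24400) + (-0.12198) + (-0.19267) + (-0.12198) + (-0.12198) + (-0.12198)) = 1.47845 (working shown to 5 dp, full precision carried).
With S = 9 species, ln S = 2.19722, so J = 1.47845/2.19722 = 0.67287, i.e. 0.673 to 3 decimal places.

0.673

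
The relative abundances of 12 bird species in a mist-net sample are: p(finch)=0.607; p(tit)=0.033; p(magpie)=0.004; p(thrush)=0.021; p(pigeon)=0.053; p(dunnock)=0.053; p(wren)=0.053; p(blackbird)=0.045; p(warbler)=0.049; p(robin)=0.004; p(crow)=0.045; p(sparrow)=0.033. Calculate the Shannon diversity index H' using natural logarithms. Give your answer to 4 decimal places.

1.5474

Each pᵢ ln pᵢ term (working shown to 6 dp, full precision carried): 0.607×(-0.499226)=-0.303030, 0.033×(-3.411248)=-0.112571, 0.004×(-5.521461)=-0.022086, 0.021×(-3.863233)=-0.081128, 0.053×(-2.937463)=-0.155686, 0.053×(-2.937463)=-0.155686, 0.053×(-2.937463)=-0.155686, 0.045×(-3.101093)=-0.139549, 0.049×(-3.015935)=-0.147781, 0.004×(-5.521461)=-0.022086, 0.045×(-3.101093)=-0.139549, 0.033×(-3.411248)=-0.112571.
Sum = -1.547408, so H' = 1.5474.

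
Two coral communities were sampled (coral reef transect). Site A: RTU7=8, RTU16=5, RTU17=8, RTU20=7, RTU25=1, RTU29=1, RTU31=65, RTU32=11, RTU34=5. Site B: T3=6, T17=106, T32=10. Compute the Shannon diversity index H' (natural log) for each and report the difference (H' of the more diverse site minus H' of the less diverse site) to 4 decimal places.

Site A: N=111, proportions 0.072072, 0.045045, 0.072072, 0.063063, 0.009009, 0.009009, 0.585586, 0.099099, 0.045045, giving H' = 1.459991 (working shown to 6 dp, full precision carried).
Site B: N=122, proportions 0.04918, 0.868852, 0.081967, giving H' = 0.475325.
Difference = |1.459991 − 0.475325| = 0.984666, i.e. 0.9847 to 4 decimal places.

0.9847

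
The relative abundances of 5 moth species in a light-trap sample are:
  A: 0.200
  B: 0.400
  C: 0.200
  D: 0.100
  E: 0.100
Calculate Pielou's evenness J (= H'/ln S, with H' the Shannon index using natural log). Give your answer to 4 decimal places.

0.9139

H' = −Σ pᵢ ln pᵢ = −((-0.321888) + (-0.366516) + (-0.321888) + (-0.230259) + (-0.230259)) = 1.470808 (working shown to 6 dp, full precision carried).
With S = 5 species, ln S = 1.609438, so J = 1.470808/1.609438 = 0.913865, i.e. 0.9139 to 4 decimal places.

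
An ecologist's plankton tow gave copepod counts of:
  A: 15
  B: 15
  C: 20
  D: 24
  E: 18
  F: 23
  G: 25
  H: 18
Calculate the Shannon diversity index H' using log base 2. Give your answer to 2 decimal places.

Total N = 15+15+20+24+18+23+25+18 = 158, so the proportions are 0.0949, 0.0949, 0.1266, 0.1519, 0.1139, 0.1456, 0.1582, 0.1139 (working shown to 4 dp, full precision carried).
Each pᵢ log₂ pᵢ term: 0.0949×(-3.3969)=-0.3225, 0.0949×(-3.3969)=-0.3225, 0.1266×(-2.9819)=-0.3774, 0.1519×(-2.7188)=-0.4130, 0.1139×(-3.1339)=-0.3570, 0.1456×(-2.7802)=-0.4047, 0.1582×(-2.6599)=-0.4209, 0.1139×(-3.1339)=-0.3570.
Sum = -2.9750, so H' = 2.98.

2.98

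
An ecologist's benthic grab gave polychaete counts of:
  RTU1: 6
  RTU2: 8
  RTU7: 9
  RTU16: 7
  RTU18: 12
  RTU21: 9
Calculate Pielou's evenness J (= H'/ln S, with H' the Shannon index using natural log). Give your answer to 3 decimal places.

Total N = 6+8+9+7+12+9 = 51, so the proportions are 0.11765, 0.15686, 0.17647, 0.13725, 0.23529, 0.17647 (working shown to 5 dp, full precision carried).
H' = −Σ pᵢ ln pᵢ = −((-0.25177) + (-0.29057) + (-0.30611) + (-0.27258) + (-0.34045) + (-0.30611)) = 1.76758.
With S = 6 species, ln S = 1.79176, so J = 1.76758/1.79176 = 0.98651, i.e. 0.987 to 3 decimal places.

0.987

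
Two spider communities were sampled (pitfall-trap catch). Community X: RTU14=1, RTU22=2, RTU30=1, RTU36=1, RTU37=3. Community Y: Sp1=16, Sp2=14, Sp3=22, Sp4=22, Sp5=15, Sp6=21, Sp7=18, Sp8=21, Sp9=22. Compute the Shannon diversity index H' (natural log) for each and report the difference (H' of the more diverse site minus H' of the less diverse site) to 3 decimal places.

Community X: N=8, proportions 0.125, 0.25, 0.125, 0.125, 0.375, giving H' = 1.49418 (working shown to 5 dp, full precision carried).
Community Y: N=171, proportions 0.09357, 0.08187, 0.12865, 0.12865, 0.08772, 0.12281, 0.10526, 0.12281, 0.12865, giving H' = 2.18357.
Difference = |1.49418 − 2.18357| = 0.68939, i.e. 0.689 to 3 decimal places.

0.689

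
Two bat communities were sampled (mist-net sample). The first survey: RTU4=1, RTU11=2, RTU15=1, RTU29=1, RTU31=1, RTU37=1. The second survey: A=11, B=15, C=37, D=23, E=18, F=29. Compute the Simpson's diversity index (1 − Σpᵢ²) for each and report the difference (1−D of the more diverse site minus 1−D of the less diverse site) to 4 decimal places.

0.0090

The first survey: N=7, proportions 0.14285714, 0.28571429, 0.14285714, 0.14285714, 0.14285714, 0.14285714, giving 1−D = 0.81632653 (working shown to 8 dp, full precision carried).
The second survey: N=133, proportions 0.08270677, 0.11278195, 0.27819549, 0.17293233, 0.13533835, 0.21804511, giving 1−D = 0.80728136.
Difference = |0.81632653 − 0.80728136| = 0.00904517, i.e. 0.0090 to 4 decimal places.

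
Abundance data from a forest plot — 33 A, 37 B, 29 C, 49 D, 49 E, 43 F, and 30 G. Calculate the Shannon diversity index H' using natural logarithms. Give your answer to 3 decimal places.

Total N = 33+37+29+49+49+43+30 = 270, so the proportions are 0.12222, 0.13704, 0.10741, 0.18148, 0.18148, 0.15926, 0.11111 (working shown to 5 dp, full precision carried).
Each pᵢ ln pᵢ term: 0.12222×(-2.10191)=-0.25690, 0.13704×(-1.98750)=-0.27236, 0.10741×(-2.23113)=-0.23964, 0.18148×(-1.70660)=-0.30972, 0.18148×(-1.70660)=-0.30972, 0.15926×(-1.83722)=-0.29259, 0.11111×(-2.19722)=-0.24414.
Sum = -1.92507, so H' = 1.925.

1.925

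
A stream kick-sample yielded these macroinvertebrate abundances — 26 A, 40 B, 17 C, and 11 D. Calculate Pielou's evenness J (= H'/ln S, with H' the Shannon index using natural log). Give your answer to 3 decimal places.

0.923

Total N = 26+40+17+11 = 94, so the proportions are 0.2766, 0.42553, 0.18085, 0.11702 (working shown to 5 dp, full precision carried).
H' = −Σ pᵢ ln pᵢ = −((-0.35548) + (-0.36358) + (-0.30927) + (-0.25106)) = 1.27939.
With S = 4 species, ln S = 1.38629, so J = 1.27939/1.38629 = 0.92288, i.e. 0.923 to 3 decimal places.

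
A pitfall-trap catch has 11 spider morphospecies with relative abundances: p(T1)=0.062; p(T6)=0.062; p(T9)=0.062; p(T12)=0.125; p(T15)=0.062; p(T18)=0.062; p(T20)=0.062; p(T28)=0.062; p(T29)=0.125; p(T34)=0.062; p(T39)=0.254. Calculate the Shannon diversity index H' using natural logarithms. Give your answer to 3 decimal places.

2.247

Each pᵢ ln pᵢ term (working shown to 5 dp, full precision carried): 0.062×(-2.78062)=-0.17240, 0.062×(-2.78062)=-0.17240, 0.062×(-2.78062)=-0.17240, 0.125×(-2.07944)=-0.25993, 0.062×(-2.78062)=-0.17240, 0.062×(-2.78062)=-0.17240, 0.062×(-2.78062)=-0.17240, 0.062×(-2.78062)=-0.17240, 0.125×(-2.07944)=-0.25993, 0.062×(-2.78062)=-0.17240, 0.254×(-1.37042)=-0.34809.
Sum = -2.24714, so H' = 2.247.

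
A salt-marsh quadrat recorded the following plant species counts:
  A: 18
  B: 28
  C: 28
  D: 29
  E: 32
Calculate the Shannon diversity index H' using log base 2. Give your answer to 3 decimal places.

2.298

Total N = 18+28+28+29+32 = 135, so the proportions are 0.13333, 0.20741, 0.20741, 0.21481, 0.23704 (working shown to 5 dp, full precision carried).
Each pᵢ log₂ pᵢ term: 0.13333×(-2.90689)=-0.38759, 0.20741×(-2.26946)=-0.47070, 0.20741×(-2.26946)=-0.47070, 0.21481×(-2.21883)=-0.47664, 0.23704×(-2.07682)=-0.49228.
Sum = -2.29791, so H' = 2.298.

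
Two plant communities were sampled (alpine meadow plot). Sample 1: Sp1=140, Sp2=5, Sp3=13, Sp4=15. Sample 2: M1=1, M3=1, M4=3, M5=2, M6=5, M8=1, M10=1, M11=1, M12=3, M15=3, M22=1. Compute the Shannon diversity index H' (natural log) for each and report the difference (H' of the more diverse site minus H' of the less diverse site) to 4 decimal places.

Sample 1: N=173, proportions 0.809249, 0.028902, 0.075145, 0.086705, giving H' = 0.680215 (working shown to 6 dp, full precision carried).
Sample 2: N=22, proportions 0.045455, 0.045455, 0.136364, 0.090909, 0.227273, 0.045455, 0.045455, 0.045455, 0.136364, 0.136364, 0.045455, giving H' = 2.212815.
Difference = |0.680215 − 2.212815| = 1.532600, i.e. 1.5326 to 4 decimal places.

1.5326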